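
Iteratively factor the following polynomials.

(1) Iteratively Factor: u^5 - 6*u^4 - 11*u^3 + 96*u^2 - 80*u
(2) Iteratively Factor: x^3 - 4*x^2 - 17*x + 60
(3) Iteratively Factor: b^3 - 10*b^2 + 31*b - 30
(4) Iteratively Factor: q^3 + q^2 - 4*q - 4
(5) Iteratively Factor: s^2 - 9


(1) = (u - 1)*(u^4 - 5*u^3 - 16*u^2 + 80*u) = (u - 5)*(u - 1)*(u^3 - 16*u) = (u - 5)*(u - 1)*(u + 4)*(u^2 - 4*u) = (u - 5)*(u - 4)*(u - 1)*(u + 4)*(u)
(2) = (x - 3)*(x^2 - x - 20) = (x - 5)*(x - 3)*(x + 4)
(3) = (b - 3)*(b^2 - 7*b + 10) = (b - 3)*(b - 2)*(b - 5)
(4) = (q + 2)*(q^2 - q - 2) = (q - 2)*(q + 2)*(q + 1)
(5) = (s + 3)*(s - 3)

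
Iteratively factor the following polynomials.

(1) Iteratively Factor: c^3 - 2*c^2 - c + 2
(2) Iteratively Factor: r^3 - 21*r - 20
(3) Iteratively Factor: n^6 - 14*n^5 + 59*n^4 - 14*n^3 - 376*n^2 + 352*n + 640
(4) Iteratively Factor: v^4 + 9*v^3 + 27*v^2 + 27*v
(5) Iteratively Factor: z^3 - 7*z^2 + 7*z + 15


(1) = (c - 1)*(c^2 - c - 2) = (c - 2)*(c - 1)*(c + 1)
(2) = (r - 5)*(r^2 + 5*r + 4) = (r - 5)*(r + 4)*(r + 1)
(3) = (n - 4)*(n^5 - 10*n^4 + 19*n^3 + 62*n^2 - 128*n - 160) = (n - 4)^2*(n^4 - 6*n^3 - 5*n^2 + 42*n + 40) = (n - 4)^2*(n + 1)*(n^3 - 7*n^2 + 2*n + 40) = (n - 4)^3*(n + 1)*(n^2 - 3*n - 10) = (n - 4)^3*(n + 1)*(n + 2)*(n - 5)
(4) = (v)*(v^3 + 9*v^2 + 27*v + 27) = v*(v + 3)*(v^2 + 6*v + 9) = v*(v + 3)^2*(v + 3)
(5) = (z + 1)*(z^2 - 8*z + 15) = (z - 3)*(z + 1)*(z - 5)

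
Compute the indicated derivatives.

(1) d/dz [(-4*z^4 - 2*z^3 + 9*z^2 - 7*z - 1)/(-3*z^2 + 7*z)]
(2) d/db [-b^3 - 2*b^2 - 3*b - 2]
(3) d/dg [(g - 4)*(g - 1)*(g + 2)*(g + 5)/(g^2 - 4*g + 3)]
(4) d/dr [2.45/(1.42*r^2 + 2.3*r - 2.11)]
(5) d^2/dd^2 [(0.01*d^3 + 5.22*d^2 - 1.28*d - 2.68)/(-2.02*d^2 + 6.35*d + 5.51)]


(1) = (24*z^5 - 78*z^4 - 28*z^3 + 42*z^2 - 6*z + 7)/(z^2*(9*z^2 - 42*z + 49))
(2) = -3*b^2 - 4*b - 3
(3) = 2*(g^3 - 3*g^2 - 9*g + 47)/(g^2 - 6*g + 9)
(4) = (-6.958*r - 5.635)/(1.42*r^2 + 2.3*r - 2.11)^2
(5) = (-124.49711*d^3 - 285.084342*d^2 - 122.59983*d - 130.743532)/(8.242408*d^6 - 77.73162*d^5 + 176.905338*d^4 + 168.012745*d^3 - 482.548719*d^2 - 578.359905*d - 167.284151)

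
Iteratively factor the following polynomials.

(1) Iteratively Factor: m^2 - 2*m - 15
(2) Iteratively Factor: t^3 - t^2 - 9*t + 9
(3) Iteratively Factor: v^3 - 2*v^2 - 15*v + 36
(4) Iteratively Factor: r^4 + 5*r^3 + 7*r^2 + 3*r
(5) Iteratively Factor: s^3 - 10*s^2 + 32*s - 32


(1) = (m + 3)*(m - 5)
(2) = (t - 1)*(t^2 - 9) = (t - 1)*(t + 3)*(t - 3)
(3) = (v - 3)*(v^2 + v - 12) = (v - 3)^2*(v + 4)
(4) = (r + 1)*(r^3 + 4*r^2 + 3*r) = (r + 1)*(r + 3)*(r^2 + r) = r*(r + 1)*(r + 3)*(r + 1)
(5) = (s - 2)*(s^2 - 8*s + 16) = (s - 4)*(s - 2)*(s - 4)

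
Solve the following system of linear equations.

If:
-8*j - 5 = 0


Then:
j = -5/8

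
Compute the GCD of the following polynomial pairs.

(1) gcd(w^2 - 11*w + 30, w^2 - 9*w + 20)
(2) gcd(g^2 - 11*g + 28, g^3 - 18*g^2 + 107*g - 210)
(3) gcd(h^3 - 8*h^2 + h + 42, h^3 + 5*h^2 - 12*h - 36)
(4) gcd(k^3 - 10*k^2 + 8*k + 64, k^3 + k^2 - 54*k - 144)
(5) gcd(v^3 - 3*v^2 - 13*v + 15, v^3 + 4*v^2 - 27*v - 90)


(1) = gcd((w - 6)*(w - 5), (w - 5)*(w - 4)) = w - 5
(2) = g - 7
(3) = h^2 - h - 6
(4) = gcd((k - 8)*(k - 4)*(k + 2), (k - 8)*(k + 3)*(k + 6)) = k - 8
(5) = v^2 - 2*v - 15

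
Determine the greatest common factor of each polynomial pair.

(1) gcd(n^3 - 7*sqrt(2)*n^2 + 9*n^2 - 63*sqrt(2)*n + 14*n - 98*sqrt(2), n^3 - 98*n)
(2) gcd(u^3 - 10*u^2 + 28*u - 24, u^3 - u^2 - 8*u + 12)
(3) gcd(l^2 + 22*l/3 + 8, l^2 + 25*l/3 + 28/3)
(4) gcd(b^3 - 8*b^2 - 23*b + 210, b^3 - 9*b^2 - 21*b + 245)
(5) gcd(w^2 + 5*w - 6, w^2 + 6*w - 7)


(1) = gcd((n + 2)*(n + 7)*(n - 7*sqrt(2)), n*(n - 7*sqrt(2))*(n + 7*sqrt(2))) = n - 7*sqrt(2)
(2) = u^2 - 4*u + 4
(3) = l + 4/3
(4) = gcd((b - 7)*(b - 6)*(b + 5), (b - 7)^2*(b + 5)) = b^2 - 2*b - 35
(5) = w - 1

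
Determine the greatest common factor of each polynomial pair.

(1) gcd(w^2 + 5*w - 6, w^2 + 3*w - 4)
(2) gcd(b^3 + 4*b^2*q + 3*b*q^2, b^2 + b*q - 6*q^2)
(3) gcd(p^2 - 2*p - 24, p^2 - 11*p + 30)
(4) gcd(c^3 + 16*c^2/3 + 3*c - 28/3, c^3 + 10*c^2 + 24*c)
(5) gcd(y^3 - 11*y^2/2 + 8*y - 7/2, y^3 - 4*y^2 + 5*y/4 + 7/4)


(1) = gcd((w - 1)*(w + 6), (w - 1)*(w + 4)) = w - 1
(2) = gcd(b*(b + q)*(b + 3*q), (b - 2*q)*(b + 3*q)) = b + 3*q
(3) = p - 6
(4) = c + 4
(5) = gcd((y - 7/2)*(y - 1)^2, (y - 7/2)*(y - 1)*(y + 1/2)) = y^2 - 9*y/2 + 7/2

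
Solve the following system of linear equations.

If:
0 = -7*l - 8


Then:
l = -8/7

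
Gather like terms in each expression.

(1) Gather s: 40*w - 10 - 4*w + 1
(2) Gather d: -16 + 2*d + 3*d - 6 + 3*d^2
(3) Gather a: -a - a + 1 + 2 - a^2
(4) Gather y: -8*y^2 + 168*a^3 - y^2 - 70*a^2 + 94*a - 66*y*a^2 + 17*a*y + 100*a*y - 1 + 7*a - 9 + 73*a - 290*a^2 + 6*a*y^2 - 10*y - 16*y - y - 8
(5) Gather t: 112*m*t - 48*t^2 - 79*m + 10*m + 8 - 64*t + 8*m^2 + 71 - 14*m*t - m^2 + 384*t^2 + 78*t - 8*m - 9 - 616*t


(1) = 36*w - 9
(2) = 3*d^2 + 5*d - 22
(3) = -a^2 - 2*a + 3
(4) = 168*a^3 - 360*a^2 + 174*a + y^2*(6*a - 9) + y*(-66*a^2 + 117*a - 27) - 18
(5) = 7*m^2 - 77*m + 336*t^2 + t*(98*m - 602) + 70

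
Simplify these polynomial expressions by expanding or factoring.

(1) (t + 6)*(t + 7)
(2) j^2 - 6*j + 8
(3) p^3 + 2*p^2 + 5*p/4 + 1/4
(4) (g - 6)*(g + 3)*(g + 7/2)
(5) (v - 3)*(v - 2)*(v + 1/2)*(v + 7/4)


(1) = t^2 + 13*t + 42
(2) = (j - 4)*(j - 2)
(3) = (p + 1/2)^2*(p + 1)
(4) = g^3 + g^2/2 - 57*g/2 - 63
(5) = v^4 - 11*v^3/4 - 35*v^2/8 + 73*v/8 + 21/4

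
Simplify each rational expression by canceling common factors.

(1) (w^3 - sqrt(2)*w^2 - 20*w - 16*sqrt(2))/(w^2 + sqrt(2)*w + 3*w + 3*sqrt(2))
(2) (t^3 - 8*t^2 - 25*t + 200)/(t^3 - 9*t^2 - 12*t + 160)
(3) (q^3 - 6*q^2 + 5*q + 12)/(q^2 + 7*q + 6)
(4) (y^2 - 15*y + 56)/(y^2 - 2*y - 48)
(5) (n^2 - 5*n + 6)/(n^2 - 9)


(1) = (w^2 - 2*sqrt(2)*w - 16)/(w + 3)
(2) = (t + 5)/(t + 4)
(3) = (q^2 - 7*q + 12)/(q + 6)
(4) = (y - 7)/(y + 6)
(5) = (n - 2)/(n + 3)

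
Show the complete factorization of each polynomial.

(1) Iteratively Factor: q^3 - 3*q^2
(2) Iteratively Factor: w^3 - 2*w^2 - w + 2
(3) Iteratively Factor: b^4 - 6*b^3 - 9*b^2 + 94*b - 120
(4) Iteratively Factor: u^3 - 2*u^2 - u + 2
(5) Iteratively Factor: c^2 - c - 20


(1) = (q)*(q^2 - 3*q) = q*(q - 3)*(q)
(2) = (w + 1)*(w^2 - 3*w + 2) = (w - 2)*(w + 1)*(w - 1)
(3) = (b + 4)*(b^3 - 10*b^2 + 31*b - 30) = (b - 5)*(b + 4)*(b^2 - 5*b + 6) = (b - 5)*(b - 3)*(b + 4)*(b - 2)
(4) = (u - 1)*(u^2 - u - 2) = (u - 2)*(u - 1)*(u + 1)
(5) = (c - 5)*(c + 4)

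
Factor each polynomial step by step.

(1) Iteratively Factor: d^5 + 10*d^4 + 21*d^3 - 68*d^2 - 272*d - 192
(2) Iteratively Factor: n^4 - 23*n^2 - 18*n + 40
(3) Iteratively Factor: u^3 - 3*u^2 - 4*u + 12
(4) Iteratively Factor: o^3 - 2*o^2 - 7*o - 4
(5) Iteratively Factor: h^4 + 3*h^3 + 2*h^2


(1) = (d + 4)*(d^4 + 6*d^3 - 3*d^2 - 56*d - 48) = (d - 3)*(d + 4)*(d^3 + 9*d^2 + 24*d + 16) = (d - 3)*(d + 4)^2*(d^2 + 5*d + 4) = (d - 3)*(d + 1)*(d + 4)^2*(d + 4)
(2) = (n - 5)*(n^3 + 5*n^2 + 2*n - 8) = (n - 5)*(n + 4)*(n^2 + n - 2) = (n - 5)*(n + 2)*(n + 4)*(n - 1)
(3) = (u + 2)*(u^2 - 5*u + 6) = (u - 2)*(u + 2)*(u - 3)
(4) = (o + 1)*(o^2 - 3*o - 4) = (o - 4)*(o + 1)*(o + 1)
(5) = (h + 2)*(h^3 + h^2) = h*(h + 2)*(h^2 + h) = h^2*(h + 2)*(h + 1)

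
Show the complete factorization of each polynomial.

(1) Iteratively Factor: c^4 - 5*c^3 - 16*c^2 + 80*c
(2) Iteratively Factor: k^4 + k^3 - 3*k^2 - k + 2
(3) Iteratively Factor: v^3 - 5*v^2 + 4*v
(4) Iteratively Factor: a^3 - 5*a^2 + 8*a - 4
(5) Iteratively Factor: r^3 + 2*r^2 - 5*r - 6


(1) = (c - 5)*(c^3 - 16*c) = c*(c - 5)*(c^2 - 16) = c*(c - 5)*(c + 4)*(c - 4)
(2) = (k - 1)*(k^3 + 2*k^2 - k - 2) = (k - 1)*(k + 1)*(k^2 + k - 2) = (k - 1)^2*(k + 1)*(k + 2)
(3) = (v)*(v^2 - 5*v + 4) = v*(v - 4)*(v - 1)
(4) = (a - 2)*(a^2 - 3*a + 2) = (a - 2)^2*(a - 1)
(5) = (r + 3)*(r^2 - r - 2) = (r - 2)*(r + 3)*(r + 1)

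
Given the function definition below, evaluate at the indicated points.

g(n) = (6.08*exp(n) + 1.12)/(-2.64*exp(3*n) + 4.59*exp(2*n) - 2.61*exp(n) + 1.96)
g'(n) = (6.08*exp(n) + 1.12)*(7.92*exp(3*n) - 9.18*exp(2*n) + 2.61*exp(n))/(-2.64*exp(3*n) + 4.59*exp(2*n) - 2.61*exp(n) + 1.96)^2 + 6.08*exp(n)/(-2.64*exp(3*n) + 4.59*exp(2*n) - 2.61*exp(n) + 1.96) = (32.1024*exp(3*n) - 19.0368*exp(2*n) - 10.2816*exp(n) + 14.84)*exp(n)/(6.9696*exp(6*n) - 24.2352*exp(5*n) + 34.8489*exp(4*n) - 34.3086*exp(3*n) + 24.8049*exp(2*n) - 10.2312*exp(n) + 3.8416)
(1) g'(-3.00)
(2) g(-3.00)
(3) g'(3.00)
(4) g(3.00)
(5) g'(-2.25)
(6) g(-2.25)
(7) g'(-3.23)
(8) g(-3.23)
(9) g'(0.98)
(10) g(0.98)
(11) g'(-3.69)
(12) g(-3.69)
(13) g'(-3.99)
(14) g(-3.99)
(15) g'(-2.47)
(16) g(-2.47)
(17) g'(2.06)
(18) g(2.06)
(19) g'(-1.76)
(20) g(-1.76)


(1) = 0.21
(2) = 0.77
(3) = 0.01
(4) = -0.01
(5) = 0.48
(6) = 1.02
(7) = 0.16
(8) = 0.73
(9) = 2.45
(10) = -0.78
(11) = 0.10
(12) = 0.67
(13) = 0.07
(14) = 0.64
(15) = 0.37
(16) = 0.92
(17) = 0.11
(18) = -0.05
(19) = 0.82
(20) = 1.33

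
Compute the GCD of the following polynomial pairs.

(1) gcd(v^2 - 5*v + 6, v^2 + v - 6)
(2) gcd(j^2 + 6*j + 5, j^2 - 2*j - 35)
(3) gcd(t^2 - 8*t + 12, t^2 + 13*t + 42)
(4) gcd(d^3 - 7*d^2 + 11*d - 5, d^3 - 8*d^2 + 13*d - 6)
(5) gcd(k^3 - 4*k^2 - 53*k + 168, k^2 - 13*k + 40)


(1) = v - 2
(2) = j + 5
(3) = gcd((t - 6)*(t - 2), (t + 6)*(t + 7)) = 1
(4) = gcd((d - 5)*(d - 1)^2, (d - 6)*(d - 1)^2) = d^2 - 2*d + 1
(5) = k - 8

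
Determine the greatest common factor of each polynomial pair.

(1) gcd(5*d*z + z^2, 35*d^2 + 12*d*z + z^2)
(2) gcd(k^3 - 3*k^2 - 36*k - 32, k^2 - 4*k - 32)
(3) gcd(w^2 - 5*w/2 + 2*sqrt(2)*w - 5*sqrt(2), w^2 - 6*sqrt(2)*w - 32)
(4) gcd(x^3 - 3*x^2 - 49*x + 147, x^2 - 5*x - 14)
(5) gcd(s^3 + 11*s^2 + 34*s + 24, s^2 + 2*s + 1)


(1) = gcd(z*(5*d + z), (5*d + z)*(7*d + z)) = 5*d + z
(2) = k^2 - 4*k - 32
(3) = w + 2*sqrt(2)
(4) = gcd((x - 7)*(x - 3)*(x + 7), (x - 7)*(x + 2)) = x - 7
(5) = s + 1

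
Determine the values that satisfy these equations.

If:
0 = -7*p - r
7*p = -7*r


Then:
p = 0
r = 0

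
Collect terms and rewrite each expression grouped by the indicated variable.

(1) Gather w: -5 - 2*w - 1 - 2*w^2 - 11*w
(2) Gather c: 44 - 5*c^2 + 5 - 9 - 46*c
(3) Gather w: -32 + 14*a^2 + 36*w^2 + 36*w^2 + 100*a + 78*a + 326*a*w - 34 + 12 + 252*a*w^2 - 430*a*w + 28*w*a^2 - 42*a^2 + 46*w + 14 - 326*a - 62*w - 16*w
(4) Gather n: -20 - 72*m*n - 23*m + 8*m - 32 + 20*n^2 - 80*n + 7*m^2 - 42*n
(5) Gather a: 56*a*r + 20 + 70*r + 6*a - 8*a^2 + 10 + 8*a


(1) = -2*w^2 - 13*w - 6
(2) = -5*c^2 - 46*c + 40
(3) = -28*a^2 - 148*a + w^2*(252*a + 72) + w*(28*a^2 - 104*a - 32) - 40
(4) = 7*m^2 - 15*m + 20*n^2 + n*(-72*m - 122) - 52
(5) = -8*a^2 + a*(56*r + 14) + 70*r + 30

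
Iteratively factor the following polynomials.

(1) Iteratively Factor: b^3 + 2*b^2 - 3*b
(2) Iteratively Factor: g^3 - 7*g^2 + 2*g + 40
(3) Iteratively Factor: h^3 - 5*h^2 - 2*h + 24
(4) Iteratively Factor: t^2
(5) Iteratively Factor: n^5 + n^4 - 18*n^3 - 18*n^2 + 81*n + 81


(1) = (b + 3)*(b^2 - b) = (b - 1)*(b + 3)*(b)
(2) = (g - 4)*(g^2 - 3*g - 10) = (g - 4)*(g + 2)*(g - 5)
(3) = (h - 4)*(h^2 - h - 6) = (h - 4)*(h - 3)*(h + 2)
(4) = (t)*(t)
(5) = (n + 3)*(n^4 - 2*n^3 - 12*n^2 + 18*n + 27) = (n + 3)^2*(n^3 - 5*n^2 + 3*n + 9) = (n + 1)*(n + 3)^2*(n^2 - 6*n + 9) = (n - 3)*(n + 1)*(n + 3)^2*(n - 3)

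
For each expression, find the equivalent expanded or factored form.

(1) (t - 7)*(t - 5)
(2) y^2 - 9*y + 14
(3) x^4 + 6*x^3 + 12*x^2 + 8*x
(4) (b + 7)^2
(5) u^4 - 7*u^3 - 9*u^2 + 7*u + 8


(1) = t^2 - 12*t + 35
(2) = (y - 7)*(y - 2)
(3) = x*(x + 2)^3
(4) = b^2 + 14*b + 49
(5) = (u - 8)*(u - 1)*(u + 1)^2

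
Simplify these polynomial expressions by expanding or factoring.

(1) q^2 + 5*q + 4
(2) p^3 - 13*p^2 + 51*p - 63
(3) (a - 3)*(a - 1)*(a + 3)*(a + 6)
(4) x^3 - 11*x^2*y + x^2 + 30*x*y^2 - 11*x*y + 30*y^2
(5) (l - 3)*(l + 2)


(1) = (q + 1)*(q + 4)
(2) = (p - 7)*(p - 3)^2
(3) = a^4 + 5*a^3 - 15*a^2 - 45*a + 54
(4) = (x + 1)*(x - 6*y)*(x - 5*y)
(5) = l^2 - l - 6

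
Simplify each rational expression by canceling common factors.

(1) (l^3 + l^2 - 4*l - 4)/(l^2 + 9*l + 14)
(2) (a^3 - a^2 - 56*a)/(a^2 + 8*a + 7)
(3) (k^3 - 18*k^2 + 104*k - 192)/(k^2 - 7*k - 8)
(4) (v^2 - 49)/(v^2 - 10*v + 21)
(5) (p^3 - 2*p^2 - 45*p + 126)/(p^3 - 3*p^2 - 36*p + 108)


(1) = (l^2 - l - 2)/(l + 7)
(2) = (a^2 - 8*a)/(a + 1)
(3) = (k^2 - 10*k + 24)/(k + 1)
(4) = (v + 7)/(v - 3)
(5) = (p + 7)/(p + 6)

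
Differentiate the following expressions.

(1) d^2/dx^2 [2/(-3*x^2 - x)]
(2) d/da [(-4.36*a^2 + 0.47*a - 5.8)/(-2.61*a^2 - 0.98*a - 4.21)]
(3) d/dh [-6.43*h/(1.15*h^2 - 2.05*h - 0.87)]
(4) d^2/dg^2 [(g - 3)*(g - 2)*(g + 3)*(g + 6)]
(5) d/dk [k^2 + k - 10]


(1) = 4*(3*x*(3*x + 1) - (6*x + 1)^2)/(x^3*(3*x + 1)^3)
(2) = (5.4995*a^2 + 6.4352*a - 7.6627)/(6.8121*a^4 + 5.1156*a^3 + 22.9366*a^2 + 8.2516*a + 17.7241)
(3) = (-7.3945*h^2 + 13.1815*h + 5.5941)*(-1.15*h^2 + h*(2.3*h - 2.05) + 2.05*h + 0.87)/(-1.15*h^2 + 2.05*h + 0.87)^3
(4) = 12*g^2 + 24*g - 42
(5) = 2*k + 1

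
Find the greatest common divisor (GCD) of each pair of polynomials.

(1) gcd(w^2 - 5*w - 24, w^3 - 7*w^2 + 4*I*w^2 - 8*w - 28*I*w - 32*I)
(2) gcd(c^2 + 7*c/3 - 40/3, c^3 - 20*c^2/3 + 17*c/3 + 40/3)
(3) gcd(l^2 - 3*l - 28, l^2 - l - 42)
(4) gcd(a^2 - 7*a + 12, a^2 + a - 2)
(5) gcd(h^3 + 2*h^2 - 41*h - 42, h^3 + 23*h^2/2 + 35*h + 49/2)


(1) = gcd((w - 8)*(w + 3), (w - 8)*(w + 1)*(w + 4*I)) = w - 8
(2) = gcd((c - 8/3)*(c + 5), (c - 5)*(c - 8/3)*(c + 1)) = c - 8/3
(3) = gcd((l - 7)*(l + 4), (l - 7)*(l + 6)) = l - 7
(4) = 1
(5) = h^2 + 8*h + 7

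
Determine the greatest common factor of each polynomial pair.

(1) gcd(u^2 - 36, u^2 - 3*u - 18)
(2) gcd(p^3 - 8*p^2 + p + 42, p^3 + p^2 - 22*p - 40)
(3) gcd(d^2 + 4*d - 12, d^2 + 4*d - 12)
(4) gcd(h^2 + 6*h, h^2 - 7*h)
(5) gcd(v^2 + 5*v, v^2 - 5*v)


(1) = gcd((u - 6)*(u + 6), (u - 6)*(u + 3)) = u - 6
(2) = p + 2
(3) = d^2 + 4*d - 12
(4) = h
(5) = gcd(v*(v + 5), v*(v - 5)) = v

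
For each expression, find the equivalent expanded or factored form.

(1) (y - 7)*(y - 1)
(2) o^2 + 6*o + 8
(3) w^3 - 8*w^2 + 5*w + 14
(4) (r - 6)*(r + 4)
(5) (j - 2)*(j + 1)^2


(1) = y^2 - 8*y + 7
(2) = (o + 2)*(o + 4)
(3) = (w - 7)*(w - 2)*(w + 1)
(4) = r^2 - 2*r - 24
(5) = j^3 - 3*j - 2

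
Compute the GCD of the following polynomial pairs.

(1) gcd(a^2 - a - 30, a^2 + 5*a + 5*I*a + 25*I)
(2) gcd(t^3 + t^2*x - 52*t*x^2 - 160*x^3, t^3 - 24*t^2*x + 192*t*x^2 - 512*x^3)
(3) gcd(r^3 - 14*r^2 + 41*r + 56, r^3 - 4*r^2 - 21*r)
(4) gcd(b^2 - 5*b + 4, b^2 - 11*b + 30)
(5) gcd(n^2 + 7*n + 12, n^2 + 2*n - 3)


(1) = a + 5
(2) = -t + 8*x
(3) = gcd((r - 8)*(r - 7)*(r + 1), r*(r - 7)*(r + 3)) = r - 7
(4) = 1
(5) = gcd((n + 3)*(n + 4), (n - 1)*(n + 3)) = n + 3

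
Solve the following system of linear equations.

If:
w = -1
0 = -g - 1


Then:
g = -1
w = -1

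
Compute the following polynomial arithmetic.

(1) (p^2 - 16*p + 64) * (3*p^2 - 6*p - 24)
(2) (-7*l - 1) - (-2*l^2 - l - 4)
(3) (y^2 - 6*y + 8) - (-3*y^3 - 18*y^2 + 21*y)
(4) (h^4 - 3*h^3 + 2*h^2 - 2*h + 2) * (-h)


(1) = 3*p^4 - 54*p^3 + 264*p^2 - 1536
(2) = 2*l^2 - 6*l + 3
(3) = 3*y^3 + 19*y^2 - 27*y + 8
(4) = -h^5 + 3*h^4 - 2*h^3 + 2*h^2 - 2*h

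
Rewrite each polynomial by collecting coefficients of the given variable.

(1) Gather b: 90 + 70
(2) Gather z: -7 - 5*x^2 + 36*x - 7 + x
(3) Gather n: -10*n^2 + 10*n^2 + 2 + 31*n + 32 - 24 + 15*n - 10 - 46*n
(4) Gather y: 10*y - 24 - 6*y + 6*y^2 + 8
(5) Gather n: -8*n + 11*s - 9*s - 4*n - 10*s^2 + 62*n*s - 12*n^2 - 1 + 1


(1) = 160
(2) = -5*x^2 + 37*x - 14
(3) = 0
(4) = 6*y^2 + 4*y - 16
(5) = -12*n^2 + n*(62*s - 12) - 10*s^2 + 2*s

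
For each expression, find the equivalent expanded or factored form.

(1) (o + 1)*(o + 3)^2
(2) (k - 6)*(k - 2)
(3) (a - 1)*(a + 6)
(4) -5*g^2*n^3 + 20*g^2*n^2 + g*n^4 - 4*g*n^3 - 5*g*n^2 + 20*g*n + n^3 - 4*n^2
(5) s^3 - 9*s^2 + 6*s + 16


(1) = o^3 + 7*o^2 + 15*o + 9
(2) = k^2 - 8*k + 12
(3) = a^2 + 5*a - 6
(4) = n*(-5*g + n)*(n - 4)*(g*n + 1)
(5) = (s - 8)*(s - 2)*(s + 1)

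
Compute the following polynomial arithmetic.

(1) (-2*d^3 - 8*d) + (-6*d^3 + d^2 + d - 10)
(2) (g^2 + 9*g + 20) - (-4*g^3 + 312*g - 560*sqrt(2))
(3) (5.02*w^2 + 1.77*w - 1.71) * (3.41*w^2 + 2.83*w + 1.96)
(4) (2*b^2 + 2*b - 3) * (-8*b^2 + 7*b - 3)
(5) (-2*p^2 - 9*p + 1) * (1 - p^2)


(1) = -8*d^3 + d^2 - 7*d - 10
(2) = 4*g^3 + g^2 - 303*g + 20 + 560*sqrt(2)
(3) = 17.1182*w^4 + 20.2423*w^3 + 9.0172*w^2 - 1.3701*w - 3.3516
(4) = -16*b^4 - 2*b^3 + 32*b^2 - 27*b + 9
(5) = 2*p^4 + 9*p^3 - 3*p^2 - 9*p + 1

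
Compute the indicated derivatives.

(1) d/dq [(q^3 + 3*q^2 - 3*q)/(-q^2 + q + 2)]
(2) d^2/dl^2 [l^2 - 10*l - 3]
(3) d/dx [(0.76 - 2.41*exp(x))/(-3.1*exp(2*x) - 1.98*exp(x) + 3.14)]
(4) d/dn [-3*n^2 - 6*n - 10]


(1) = (-q^4 + 2*q^3 + 6*q^2 + 12*q - 6)/(q^4 - 2*q^3 - 3*q^2 + 4*q + 4)
(2) = 2
(3) = (-7.471*exp(2*x) + 4.712*exp(x) - 6.0626)*exp(x)/(9.61*exp(4*x) + 12.276*exp(3*x) - 15.5476*exp(2*x) - 12.4344*exp(x) + 9.8596)
(4) = -6*n - 6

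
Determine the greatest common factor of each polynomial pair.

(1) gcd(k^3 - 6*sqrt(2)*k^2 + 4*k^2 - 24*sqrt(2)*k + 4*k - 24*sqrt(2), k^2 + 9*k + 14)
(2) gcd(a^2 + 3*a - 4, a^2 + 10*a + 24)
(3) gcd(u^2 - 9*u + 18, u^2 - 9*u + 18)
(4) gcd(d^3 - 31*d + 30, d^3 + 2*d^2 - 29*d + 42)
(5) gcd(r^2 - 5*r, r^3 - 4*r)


(1) = gcd((k + 2)^2*(k - 6*sqrt(2)), (k + 2)*(k + 7)) = k + 2
(2) = a + 4
(3) = u^2 - 9*u + 18
(4) = gcd((d - 5)*(d - 1)*(d + 6), (d - 3)*(d - 2)*(d + 7)) = 1
(5) = gcd(r*(r - 5), r*(r - 2)*(r + 2)) = r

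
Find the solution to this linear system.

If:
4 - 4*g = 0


Then:
g = 1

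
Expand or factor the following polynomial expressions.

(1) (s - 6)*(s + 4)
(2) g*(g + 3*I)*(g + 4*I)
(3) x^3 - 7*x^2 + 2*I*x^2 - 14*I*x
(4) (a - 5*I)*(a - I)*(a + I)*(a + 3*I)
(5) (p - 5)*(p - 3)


(1) = s^2 - 2*s - 24
(2) = g^3 + 7*I*g^2 - 12*g
(3) = x*(x - 7)*(x + 2*I)
(4) = a^4 - 2*I*a^3 + 16*a^2 - 2*I*a + 15
(5) = p^2 - 8*p + 15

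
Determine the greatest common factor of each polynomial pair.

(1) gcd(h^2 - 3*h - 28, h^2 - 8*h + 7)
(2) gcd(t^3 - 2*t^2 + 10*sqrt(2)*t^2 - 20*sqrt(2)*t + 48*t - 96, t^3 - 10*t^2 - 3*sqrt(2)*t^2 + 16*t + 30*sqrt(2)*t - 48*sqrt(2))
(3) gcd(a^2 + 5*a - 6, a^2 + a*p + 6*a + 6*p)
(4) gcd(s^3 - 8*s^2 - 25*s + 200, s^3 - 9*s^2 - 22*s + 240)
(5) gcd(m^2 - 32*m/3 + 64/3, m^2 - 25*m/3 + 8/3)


(1) = h - 7
(2) = t - 2
(3) = gcd((a - 1)*(a + 6), (a + 6)*(a + p)) = a + 6
(4) = s^2 - 3*s - 40
(5) = gcd((m - 8)*(m - 8/3), (m - 8)*(m - 1/3)) = m - 8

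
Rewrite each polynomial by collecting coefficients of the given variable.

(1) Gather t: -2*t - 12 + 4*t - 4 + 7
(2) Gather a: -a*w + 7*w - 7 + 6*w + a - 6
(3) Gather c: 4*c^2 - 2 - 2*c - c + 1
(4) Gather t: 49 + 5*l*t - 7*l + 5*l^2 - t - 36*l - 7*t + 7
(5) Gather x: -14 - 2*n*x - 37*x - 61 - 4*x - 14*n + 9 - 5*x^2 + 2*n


(1) = 2*t - 9
(2) = a*(1 - w) + 13*w - 13
(3) = 4*c^2 - 3*c - 1
(4) = 5*l^2 - 43*l + t*(5*l - 8) + 56
(5) = -12*n - 5*x^2 + x*(-2*n - 41) - 66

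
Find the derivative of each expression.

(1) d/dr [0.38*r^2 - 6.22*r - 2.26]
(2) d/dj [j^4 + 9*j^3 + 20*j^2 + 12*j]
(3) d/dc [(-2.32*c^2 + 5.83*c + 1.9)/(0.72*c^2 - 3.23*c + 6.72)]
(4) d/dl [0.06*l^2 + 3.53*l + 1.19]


(1) = 0.76*r - 6.22
(2) = 4*j^3 + 27*j^2 + 40*j + 12
(3) = (3.296*c^2 - 33.9168*c + 45.3146)/(0.5184*c^4 - 4.6512*c^3 + 20.1097*c^2 - 43.4112*c + 45.1584)
(4) = 0.12*l + 3.53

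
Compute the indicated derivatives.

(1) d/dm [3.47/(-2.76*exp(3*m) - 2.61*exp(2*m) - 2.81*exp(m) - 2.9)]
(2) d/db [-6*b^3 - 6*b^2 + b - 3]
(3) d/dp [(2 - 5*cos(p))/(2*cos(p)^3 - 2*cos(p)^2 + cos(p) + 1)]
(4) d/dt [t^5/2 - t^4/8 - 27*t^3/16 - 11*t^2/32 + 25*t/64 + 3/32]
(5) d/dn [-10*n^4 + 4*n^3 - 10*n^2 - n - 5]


(1) = (28.7316*exp(2*m) + 18.1134*exp(m) + 9.7507)*exp(m)/(2.76*exp(3*m) + 2.61*exp(2*m) + 2.81*exp(m) + 2.9)^2
(2) = -18*b^2 - 12*b + 1
(3) = 4*(-20*cos(p)^3 + 22*cos(p)^2 - 8*cos(p) + 7)*sin(p)/(5*cos(p) - 2*cos(2*p) + cos(3*p))^2
(4) = 5*t^4/2 - t^3/2 - 81*t^2/16 - 11*t/16 + 25/64
(5) = -40*n^3 + 12*n^2 - 20*n - 1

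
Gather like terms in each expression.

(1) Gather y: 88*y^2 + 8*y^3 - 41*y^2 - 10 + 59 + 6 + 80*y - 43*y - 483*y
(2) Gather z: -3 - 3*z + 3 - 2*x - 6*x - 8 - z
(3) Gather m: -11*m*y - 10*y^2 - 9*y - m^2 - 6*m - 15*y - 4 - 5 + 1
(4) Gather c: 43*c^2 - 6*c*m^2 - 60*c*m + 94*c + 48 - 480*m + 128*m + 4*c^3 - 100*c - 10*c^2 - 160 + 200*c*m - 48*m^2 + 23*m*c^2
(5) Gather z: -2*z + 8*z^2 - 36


(1) = 8*y^3 + 47*y^2 - 446*y + 55
(2) = -8*x - 4*z - 8
(3) = -m^2 + m*(-11*y - 6) - 10*y^2 - 24*y - 8
(4) = 4*c^3 + c^2*(23*m + 33) + c*(-6*m^2 + 140*m - 6) - 48*m^2 - 352*m - 112
(5) = 8*z^2 - 2*z - 36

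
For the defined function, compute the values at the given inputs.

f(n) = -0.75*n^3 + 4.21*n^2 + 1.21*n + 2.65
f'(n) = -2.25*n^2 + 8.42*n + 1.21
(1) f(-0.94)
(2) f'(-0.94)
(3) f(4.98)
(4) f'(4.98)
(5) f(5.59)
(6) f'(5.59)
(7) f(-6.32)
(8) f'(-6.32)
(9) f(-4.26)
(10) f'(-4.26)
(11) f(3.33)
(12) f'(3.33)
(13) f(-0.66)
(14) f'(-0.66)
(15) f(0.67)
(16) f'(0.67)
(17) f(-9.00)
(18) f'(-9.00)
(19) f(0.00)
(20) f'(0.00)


(1) = 5.86
(2) = -8.69
(3) = 20.46
(4) = -12.66
(5) = 9.96
(6) = -22.03
(7) = 352.49
(8) = -141.87
(9) = 131.88
(10) = -75.49
(11) = 25.67
(12) = 4.30
(13) = 3.90
(14) = -5.33
(15) = 5.12
(16) = 5.84
(17) = 879.52
(18) = -256.82
(19) = 2.65
(20) = 1.21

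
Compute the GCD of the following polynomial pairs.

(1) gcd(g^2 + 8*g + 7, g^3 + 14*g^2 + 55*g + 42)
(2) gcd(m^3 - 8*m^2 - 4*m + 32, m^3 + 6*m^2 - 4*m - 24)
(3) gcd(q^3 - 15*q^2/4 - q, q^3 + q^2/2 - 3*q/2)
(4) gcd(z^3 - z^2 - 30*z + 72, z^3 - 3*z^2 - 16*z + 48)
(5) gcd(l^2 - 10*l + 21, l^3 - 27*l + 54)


(1) = gcd((g + 1)*(g + 7), (g + 1)*(g + 6)*(g + 7)) = g^2 + 8*g + 7
(2) = gcd((m - 8)*(m - 2)*(m + 2), (m - 2)*(m + 2)*(m + 6)) = m^2 - 4
(3) = gcd(q*(q - 4)*(q + 1/4), q*(q - 1)*(q + 3/2)) = q
(4) = z^2 - 7*z + 12
(5) = l - 3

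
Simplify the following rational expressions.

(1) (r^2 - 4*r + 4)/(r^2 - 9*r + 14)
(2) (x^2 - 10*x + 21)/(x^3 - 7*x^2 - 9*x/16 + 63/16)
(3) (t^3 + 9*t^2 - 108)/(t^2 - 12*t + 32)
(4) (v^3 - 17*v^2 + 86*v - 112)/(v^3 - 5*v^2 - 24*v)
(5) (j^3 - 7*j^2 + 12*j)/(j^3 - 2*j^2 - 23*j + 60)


(1) = (r - 2)/(r - 7)
(2) = (16*x - 48)/(16*x^2 - 9)
(3) = (t^3 + 9*t^2 - 108)/(t^2 - 12*t + 32)
(4) = (v^2 - 9*v + 14)/(v^2 + 3*v)
(5) = j/(j + 5)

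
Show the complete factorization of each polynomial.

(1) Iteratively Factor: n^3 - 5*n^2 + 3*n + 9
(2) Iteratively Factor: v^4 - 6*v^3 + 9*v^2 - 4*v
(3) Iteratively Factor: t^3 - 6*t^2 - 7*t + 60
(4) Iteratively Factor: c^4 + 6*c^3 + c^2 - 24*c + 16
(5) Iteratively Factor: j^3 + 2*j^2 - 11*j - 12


(1) = (n + 1)*(n^2 - 6*n + 9) = (n - 3)*(n + 1)*(n - 3)
(2) = (v - 1)*(v^3 - 5*v^2 + 4*v) = (v - 1)^2*(v^2 - 4*v) = (v - 4)*(v - 1)^2*(v)
(3) = (t - 5)*(t^2 - t - 12) = (t - 5)*(t + 3)*(t - 4)
(4) = (c - 1)*(c^3 + 7*c^2 + 8*c - 16) = (c - 1)*(c + 4)*(c^2 + 3*c - 4) = (c - 1)^2*(c + 4)*(c + 4)
(5) = (j + 1)*(j^2 + j - 12) = (j - 3)*(j + 1)*(j + 4)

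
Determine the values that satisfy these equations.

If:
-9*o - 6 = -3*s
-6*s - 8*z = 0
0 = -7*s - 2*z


Then:
o = -2/3
s = 0
z = 0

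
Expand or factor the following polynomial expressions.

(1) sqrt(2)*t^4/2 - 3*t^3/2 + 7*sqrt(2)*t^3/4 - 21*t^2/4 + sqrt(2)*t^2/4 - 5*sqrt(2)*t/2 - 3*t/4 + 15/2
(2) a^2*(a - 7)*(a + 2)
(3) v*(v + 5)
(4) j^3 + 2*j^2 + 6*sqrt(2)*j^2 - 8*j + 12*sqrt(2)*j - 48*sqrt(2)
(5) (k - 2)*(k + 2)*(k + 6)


(1) = (t - 1)*(t + 5/2)*(t - 3*sqrt(2)/2)*(sqrt(2)*t/2 + sqrt(2))
(2) = a^4 - 5*a^3 - 14*a^2
(3) = v^2 + 5*v
(4) = (j - 2)*(j + 4)*(j + 6*sqrt(2))
(5) = k^3 + 6*k^2 - 4*k - 24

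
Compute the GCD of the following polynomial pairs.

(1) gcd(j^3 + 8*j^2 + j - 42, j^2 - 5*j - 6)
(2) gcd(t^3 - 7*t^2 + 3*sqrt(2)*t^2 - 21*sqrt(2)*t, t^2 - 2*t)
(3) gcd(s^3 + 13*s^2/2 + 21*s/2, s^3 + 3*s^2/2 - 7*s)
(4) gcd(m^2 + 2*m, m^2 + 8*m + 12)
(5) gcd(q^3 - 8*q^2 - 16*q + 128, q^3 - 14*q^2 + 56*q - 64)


(1) = gcd((j - 2)*(j + 3)*(j + 7), (j - 6)*(j + 1)) = 1
(2) = gcd(t*(t - 7)*(t + 3*sqrt(2)), t*(t - 2)) = t
(3) = gcd(s*(s + 3)*(s + 7/2), s*(s - 2)*(s + 7/2)) = s^2 + 7*s/2
(4) = gcd(m*(m + 2), (m + 2)*(m + 6)) = m + 2
(5) = q^2 - 12*q + 32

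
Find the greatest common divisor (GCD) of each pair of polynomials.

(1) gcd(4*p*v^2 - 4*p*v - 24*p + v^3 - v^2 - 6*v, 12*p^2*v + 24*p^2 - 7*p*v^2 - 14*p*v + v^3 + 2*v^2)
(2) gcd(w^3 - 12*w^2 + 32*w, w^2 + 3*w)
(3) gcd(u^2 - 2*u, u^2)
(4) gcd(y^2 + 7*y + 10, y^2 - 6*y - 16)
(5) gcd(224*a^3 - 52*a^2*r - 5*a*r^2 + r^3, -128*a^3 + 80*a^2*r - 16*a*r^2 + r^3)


(1) = v + 2
(2) = w
(3) = u
(4) = y + 2
(5) = 32*a^2 - 12*a*r + r^2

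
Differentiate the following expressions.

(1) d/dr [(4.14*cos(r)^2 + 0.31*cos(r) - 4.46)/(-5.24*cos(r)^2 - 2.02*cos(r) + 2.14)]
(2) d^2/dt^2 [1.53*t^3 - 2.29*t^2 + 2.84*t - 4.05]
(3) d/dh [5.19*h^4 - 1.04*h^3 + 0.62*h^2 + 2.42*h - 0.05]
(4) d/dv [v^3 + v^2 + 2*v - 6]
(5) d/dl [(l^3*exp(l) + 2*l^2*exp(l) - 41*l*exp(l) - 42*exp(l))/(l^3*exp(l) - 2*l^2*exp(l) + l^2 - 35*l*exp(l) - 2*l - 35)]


(1) = (6.7384*cos(r)^2 + 29.0216*cos(r) + 8.3458)*sin(r)/(27.4576*cos(r)^4 + 21.1696*cos(r)^3 - 18.3468*cos(r)^2 - 8.6456*cos(r) + 4.5796)
(2) = 9.18*t - 4.58
(3) = 20.76*h^3 - 3.12*h^2 + 1.24*h + 2.42
(4) = 3*v^2 + 2*v + 2
(5) = ((-l^3 - 5*l^2 + 37*l + 83)*(-l^3*exp(l) + 2*l^2*exp(l) - l^2 + 35*l*exp(l) + 2*l + 35) - (l^3 + 2*l^2 - 41*l - 42)*(l^3*exp(l) + l^2*exp(l) - 39*l*exp(l) + 2*l - 35*exp(l) - 2))*exp(l)/(-l^3*exp(l) + 2*l^2*exp(l) - l^2 + 35*l*exp(l) + 2*l + 35)^2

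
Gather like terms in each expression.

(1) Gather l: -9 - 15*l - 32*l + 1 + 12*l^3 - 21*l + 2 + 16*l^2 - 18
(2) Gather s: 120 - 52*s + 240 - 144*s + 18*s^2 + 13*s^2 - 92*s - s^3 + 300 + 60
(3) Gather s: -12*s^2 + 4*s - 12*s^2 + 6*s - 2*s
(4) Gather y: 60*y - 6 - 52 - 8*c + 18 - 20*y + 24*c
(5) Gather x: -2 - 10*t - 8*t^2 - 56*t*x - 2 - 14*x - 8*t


(1) = 12*l^3 + 16*l^2 - 68*l - 24
(2) = -s^3 + 31*s^2 - 288*s + 720
(3) = -24*s^2 + 8*s
(4) = 16*c + 40*y - 40
(5) = -8*t^2 - 18*t + x*(-56*t - 14) - 4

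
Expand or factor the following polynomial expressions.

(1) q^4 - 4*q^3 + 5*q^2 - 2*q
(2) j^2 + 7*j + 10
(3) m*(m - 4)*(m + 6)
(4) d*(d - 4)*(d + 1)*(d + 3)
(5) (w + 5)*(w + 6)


(1) = q*(q - 2)*(q - 1)^2
(2) = (j + 2)*(j + 5)
(3) = m^3 + 2*m^2 - 24*m
(4) = d^4 - 13*d^2 - 12*d
(5) = w^2 + 11*w + 30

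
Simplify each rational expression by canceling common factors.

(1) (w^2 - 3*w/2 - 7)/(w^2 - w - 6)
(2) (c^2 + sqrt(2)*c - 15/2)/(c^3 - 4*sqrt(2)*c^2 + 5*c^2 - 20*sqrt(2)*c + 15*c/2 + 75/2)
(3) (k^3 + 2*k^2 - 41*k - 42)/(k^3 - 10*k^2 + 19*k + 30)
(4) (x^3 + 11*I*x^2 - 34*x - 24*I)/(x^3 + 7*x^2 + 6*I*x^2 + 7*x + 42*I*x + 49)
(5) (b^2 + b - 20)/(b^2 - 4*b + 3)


(1) = (2*w - 7)/(2*w - 6)
(2) = (4*c + 10*sqrt(2))/(4*c^2 + c*(20 - 10*sqrt(2)) - 50*sqrt(2))
(3) = (k + 7)/(k - 5)
(4) = (x^3 + 11*I*x^2 - 34*x - 24*I)/(x^3 + x^2*(7 + 6*I) + x*(7 + 42*I) + 49)
(5) = (b^2 + b - 20)/(b^2 - 4*b + 3)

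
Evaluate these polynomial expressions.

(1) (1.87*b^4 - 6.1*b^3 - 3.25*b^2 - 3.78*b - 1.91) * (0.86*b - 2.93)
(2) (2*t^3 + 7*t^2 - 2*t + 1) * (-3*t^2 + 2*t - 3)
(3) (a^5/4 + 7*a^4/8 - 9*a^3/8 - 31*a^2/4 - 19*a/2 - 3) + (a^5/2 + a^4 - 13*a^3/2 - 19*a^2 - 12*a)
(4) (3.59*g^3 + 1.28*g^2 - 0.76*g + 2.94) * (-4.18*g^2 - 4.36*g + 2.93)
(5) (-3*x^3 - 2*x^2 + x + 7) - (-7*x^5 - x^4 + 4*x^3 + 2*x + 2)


(1) = 1.6082*b^5 - 10.7251*b^4 + 15.078*b^3 + 6.2717*b^2 + 9.4328*b + 5.5963
(2) = -6*t^5 - 17*t^4 + 14*t^3 - 28*t^2 + 8*t - 3
(3) = 3*a^5/4 + 15*a^4/8 - 61*a^3/8 - 107*a^2/4 - 43*a/2 - 3
(4) = -15.0062*g^5 - 21.0028*g^4 + 8.1147*g^3 - 5.2252*g^2 - 15.0452*g + 8.6142
(5) = 7*x^5 + x^4 - 7*x^3 - 2*x^2 - x + 5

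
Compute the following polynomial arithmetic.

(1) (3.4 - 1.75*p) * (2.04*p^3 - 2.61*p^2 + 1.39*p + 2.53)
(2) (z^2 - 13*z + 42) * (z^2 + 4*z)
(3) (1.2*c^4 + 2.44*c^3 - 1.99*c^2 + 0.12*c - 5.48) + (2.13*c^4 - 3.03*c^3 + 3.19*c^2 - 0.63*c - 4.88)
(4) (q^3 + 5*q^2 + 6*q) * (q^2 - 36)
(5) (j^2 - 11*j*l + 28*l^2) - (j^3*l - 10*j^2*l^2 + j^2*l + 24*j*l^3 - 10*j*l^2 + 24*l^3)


(1) = -3.57*p^4 + 11.5035*p^3 - 11.3065*p^2 + 0.2985*p + 8.602
(2) = z^4 - 9*z^3 - 10*z^2 + 168*z
(3) = 3.33*c^4 - 0.59*c^3 + 1.2*c^2 - 0.51*c - 10.36
(4) = q^5 + 5*q^4 - 30*q^3 - 180*q^2 - 216*q
(5) = -j^3*l + 10*j^2*l^2 - j^2*l + j^2 - 24*j*l^3 + 10*j*l^2 - 11*j*l - 24*l^3 + 28*l^2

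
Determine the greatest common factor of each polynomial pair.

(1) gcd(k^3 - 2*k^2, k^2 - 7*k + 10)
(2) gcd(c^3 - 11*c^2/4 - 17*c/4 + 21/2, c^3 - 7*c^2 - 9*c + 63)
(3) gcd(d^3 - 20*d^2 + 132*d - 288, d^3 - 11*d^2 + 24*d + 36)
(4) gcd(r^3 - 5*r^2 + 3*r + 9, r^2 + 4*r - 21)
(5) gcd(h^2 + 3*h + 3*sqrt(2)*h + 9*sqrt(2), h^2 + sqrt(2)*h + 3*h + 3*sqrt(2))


(1) = k - 2
(2) = gcd((c - 3)*(c - 7/4)*(c + 2), (c - 7)*(c - 3)*(c + 3)) = c - 3
(3) = d^2 - 12*d + 36
(4) = r - 3
(5) = gcd((h + 3)*(h + 3*sqrt(2)), (h + 3)*(h + sqrt(2))) = h + 3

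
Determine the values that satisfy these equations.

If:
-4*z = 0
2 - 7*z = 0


Then:
No Solution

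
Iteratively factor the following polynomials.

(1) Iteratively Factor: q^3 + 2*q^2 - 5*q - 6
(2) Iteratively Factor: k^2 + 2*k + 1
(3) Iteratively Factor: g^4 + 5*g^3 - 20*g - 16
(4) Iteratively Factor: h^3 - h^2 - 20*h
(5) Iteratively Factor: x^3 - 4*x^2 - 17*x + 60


(1) = (q - 2)*(q^2 + 4*q + 3) = (q - 2)*(q + 1)*(q + 3)
(2) = (k + 1)*(k + 1)
(3) = (g + 1)*(g^3 + 4*g^2 - 4*g - 16) = (g + 1)*(g + 4)*(g^2 - 4) = (g + 1)*(g + 2)*(g + 4)*(g - 2)
(4) = (h - 5)*(h^2 + 4*h) = (h - 5)*(h + 4)*(h)
(5) = (x - 3)*(x^2 - x - 20) = (x - 3)*(x + 4)*(x - 5)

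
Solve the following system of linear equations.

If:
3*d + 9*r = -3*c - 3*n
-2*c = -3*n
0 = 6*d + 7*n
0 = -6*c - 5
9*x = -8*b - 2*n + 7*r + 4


Then:
b = 277/324 - 9*x/8
c = -5/6
d = 35/54
n = -5/9
r = 20/81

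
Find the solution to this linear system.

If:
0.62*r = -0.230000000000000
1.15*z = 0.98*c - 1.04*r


Then:
c = 1.1734693877551*z - 0.393680052666228
r = -0.37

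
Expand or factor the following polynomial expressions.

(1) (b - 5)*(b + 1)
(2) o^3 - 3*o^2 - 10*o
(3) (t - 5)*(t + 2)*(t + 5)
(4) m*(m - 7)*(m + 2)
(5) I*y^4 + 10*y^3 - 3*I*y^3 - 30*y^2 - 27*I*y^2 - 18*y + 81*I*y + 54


(1) = b^2 - 4*b - 5
(2) = o*(o - 5)*(o + 2)
(3) = t^3 + 2*t^2 - 25*t - 50
(4) = m^3 - 5*m^2 - 14*m
(5) = (y - 3)*(y - 6*I)*(y - 3*I)*(I*y + 1)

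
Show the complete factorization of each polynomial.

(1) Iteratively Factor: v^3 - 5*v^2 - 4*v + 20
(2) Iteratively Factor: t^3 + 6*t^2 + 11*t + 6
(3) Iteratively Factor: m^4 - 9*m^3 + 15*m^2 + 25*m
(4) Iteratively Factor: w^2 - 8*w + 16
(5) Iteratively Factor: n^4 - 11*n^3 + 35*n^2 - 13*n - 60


(1) = (v - 5)*(v^2 - 4) = (v - 5)*(v + 2)*(v - 2)
(2) = (t + 3)*(t^2 + 3*t + 2) = (t + 2)*(t + 3)*(t + 1)
(3) = (m)*(m^3 - 9*m^2 + 15*m + 25) = m*(m - 5)*(m^2 - 4*m - 5) = m*(m - 5)*(m + 1)*(m - 5)
(4) = (w - 4)*(w - 4)
(5) = (n - 3)*(n^3 - 8*n^2 + 11*n + 20) = (n - 4)*(n - 3)*(n^2 - 4*n - 5) = (n - 5)*(n - 4)*(n - 3)*(n + 1)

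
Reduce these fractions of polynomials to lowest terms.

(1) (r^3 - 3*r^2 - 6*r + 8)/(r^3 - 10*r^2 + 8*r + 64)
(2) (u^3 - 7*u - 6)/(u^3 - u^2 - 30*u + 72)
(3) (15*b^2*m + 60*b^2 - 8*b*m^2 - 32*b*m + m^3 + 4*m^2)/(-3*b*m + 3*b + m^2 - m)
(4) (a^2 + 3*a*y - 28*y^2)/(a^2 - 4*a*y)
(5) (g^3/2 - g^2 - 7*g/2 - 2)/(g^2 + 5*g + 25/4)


(1) = (r - 1)/(r - 8)
(2) = (u^2 + 3*u + 2)/(u^2 + 2*u - 24)
(3) = (-5*b*m - 20*b + m^2 + 4*m)/(m - 1)
(4) = (a + 7*y)/a
(5) = (2*g^3 - 4*g^2 - 14*g - 8)/(4*g^2 + 20*g + 25)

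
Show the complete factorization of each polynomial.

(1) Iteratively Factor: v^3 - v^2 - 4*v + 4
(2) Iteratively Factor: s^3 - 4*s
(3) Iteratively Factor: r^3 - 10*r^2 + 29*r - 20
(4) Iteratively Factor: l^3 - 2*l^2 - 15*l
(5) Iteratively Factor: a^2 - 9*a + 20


(1) = (v - 2)*(v^2 + v - 2) = (v - 2)*(v - 1)*(v + 2)
(2) = (s)*(s^2 - 4) = s*(s + 2)*(s - 2)
(3) = (r - 1)*(r^2 - 9*r + 20) = (r - 5)*(r - 1)*(r - 4)
(4) = (l + 3)*(l^2 - 5*l) = (l - 5)*(l + 3)*(l)
(5) = (a - 5)*(a - 4)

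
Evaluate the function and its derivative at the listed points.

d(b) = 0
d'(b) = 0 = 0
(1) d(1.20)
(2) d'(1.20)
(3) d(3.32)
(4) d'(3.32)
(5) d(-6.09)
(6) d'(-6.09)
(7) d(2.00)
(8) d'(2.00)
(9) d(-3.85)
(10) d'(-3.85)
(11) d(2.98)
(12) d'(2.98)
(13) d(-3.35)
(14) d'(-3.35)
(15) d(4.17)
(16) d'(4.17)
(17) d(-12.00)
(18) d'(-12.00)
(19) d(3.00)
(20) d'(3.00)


(1) = 0.00
(2) = 0.00
(3) = 0.00
(4) = 0.00
(5) = 0.00
(6) = 0.00
(7) = 0.00
(8) = 0.00
(9) = 0.00
(10) = 0.00
(11) = 0.00
(12) = 0.00
(13) = 0.00
(14) = 0.00
(15) = 0.00
(16) = 0.00
(17) = 0.00
(18) = 0.00
(19) = 0.00
(20) = 0.00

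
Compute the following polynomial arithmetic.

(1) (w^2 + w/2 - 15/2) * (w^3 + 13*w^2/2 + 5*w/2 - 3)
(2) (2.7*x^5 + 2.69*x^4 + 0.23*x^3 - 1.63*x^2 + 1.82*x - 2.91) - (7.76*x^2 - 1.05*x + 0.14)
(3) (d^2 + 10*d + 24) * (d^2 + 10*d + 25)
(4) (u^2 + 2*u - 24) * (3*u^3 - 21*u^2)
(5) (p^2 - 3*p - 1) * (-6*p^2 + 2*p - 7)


(1) = w^5 + 7*w^4 - 7*w^3/4 - 101*w^2/2 - 81*w/4 + 45/2
(2) = 2.7*x^5 + 2.69*x^4 + 0.23*x^3 - 9.39*x^2 + 2.87*x - 3.05
(3) = d^4 + 20*d^3 + 149*d^2 + 490*d + 600
(4) = 3*u^5 - 15*u^4 - 114*u^3 + 504*u^2
(5) = -6*p^4 + 20*p^3 - 7*p^2 + 19*p + 7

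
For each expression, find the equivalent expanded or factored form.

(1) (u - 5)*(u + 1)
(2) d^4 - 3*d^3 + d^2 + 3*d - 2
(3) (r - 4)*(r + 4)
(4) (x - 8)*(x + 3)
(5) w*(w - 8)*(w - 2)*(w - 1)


(1) = u^2 - 4*u - 5
(2) = (d - 2)*(d - 1)^2*(d + 1)
(3) = r^2 - 16
(4) = x^2 - 5*x - 24
(5) = w^4 - 11*w^3 + 26*w^2 - 16*w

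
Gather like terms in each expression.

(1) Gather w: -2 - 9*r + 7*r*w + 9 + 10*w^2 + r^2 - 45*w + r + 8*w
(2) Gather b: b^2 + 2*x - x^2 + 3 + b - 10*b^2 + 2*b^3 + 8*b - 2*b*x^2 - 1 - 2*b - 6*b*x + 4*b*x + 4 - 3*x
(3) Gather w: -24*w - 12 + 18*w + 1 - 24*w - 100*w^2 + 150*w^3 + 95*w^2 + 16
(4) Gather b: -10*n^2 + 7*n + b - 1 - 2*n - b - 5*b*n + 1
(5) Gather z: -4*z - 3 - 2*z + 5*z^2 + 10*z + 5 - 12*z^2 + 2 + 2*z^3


(1) = r^2 - 8*r + 10*w^2 + w*(7*r - 37) + 7
(2) = 2*b^3 - 9*b^2 + b*(-2*x^2 - 2*x + 7) - x^2 - x + 6
(3) = 150*w^3 - 5*w^2 - 30*w + 5
(4) = -5*b*n - 10*n^2 + 5*n
(5) = 2*z^3 - 7*z^2 + 4*z + 4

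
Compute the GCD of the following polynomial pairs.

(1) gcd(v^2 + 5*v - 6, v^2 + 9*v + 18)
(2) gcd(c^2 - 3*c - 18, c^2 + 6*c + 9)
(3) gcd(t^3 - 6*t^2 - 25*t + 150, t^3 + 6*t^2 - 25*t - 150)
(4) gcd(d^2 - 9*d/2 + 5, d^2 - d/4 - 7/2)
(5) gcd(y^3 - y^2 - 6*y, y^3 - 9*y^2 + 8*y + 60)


(1) = v + 6
(2) = c + 3
(3) = gcd((t - 6)*(t - 5)*(t + 5), (t - 5)*(t + 5)*(t + 6)) = t^2 - 25
(4) = d - 2
(5) = gcd(y*(y - 3)*(y + 2), (y - 6)*(y - 5)*(y + 2)) = y + 2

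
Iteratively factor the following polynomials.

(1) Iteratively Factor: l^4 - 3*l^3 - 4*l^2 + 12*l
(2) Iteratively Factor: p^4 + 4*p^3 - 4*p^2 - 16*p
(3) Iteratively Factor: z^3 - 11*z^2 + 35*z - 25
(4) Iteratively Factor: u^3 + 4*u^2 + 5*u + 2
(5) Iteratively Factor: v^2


(1) = (l)*(l^3 - 3*l^2 - 4*l + 12) = l*(l - 3)*(l^2 - 4) = l*(l - 3)*(l + 2)*(l - 2)
(2) = (p)*(p^3 + 4*p^2 - 4*p - 16) = p*(p - 2)*(p^2 + 6*p + 8) = p*(p - 2)*(p + 2)*(p + 4)
(3) = (z - 5)*(z^2 - 6*z + 5) = (z - 5)^2*(z - 1)
(4) = (u + 1)*(u^2 + 3*u + 2) = (u + 1)*(u + 2)*(u + 1)
(5) = (v)*(v)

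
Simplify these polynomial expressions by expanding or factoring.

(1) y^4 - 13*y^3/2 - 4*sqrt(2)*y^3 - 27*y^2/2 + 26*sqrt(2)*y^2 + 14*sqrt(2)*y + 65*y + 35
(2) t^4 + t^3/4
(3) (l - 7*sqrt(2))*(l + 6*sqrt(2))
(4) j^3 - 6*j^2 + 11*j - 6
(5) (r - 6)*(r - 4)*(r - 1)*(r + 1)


(1) = (y - 7)*(y + 1/2)*(y - 5*sqrt(2))*(y + sqrt(2))
(2) = t^3*(t + 1/4)
(3) = l^2 - sqrt(2)*l - 84
(4) = (j - 3)*(j - 2)*(j - 1)
(5) = r^4 - 10*r^3 + 23*r^2 + 10*r - 24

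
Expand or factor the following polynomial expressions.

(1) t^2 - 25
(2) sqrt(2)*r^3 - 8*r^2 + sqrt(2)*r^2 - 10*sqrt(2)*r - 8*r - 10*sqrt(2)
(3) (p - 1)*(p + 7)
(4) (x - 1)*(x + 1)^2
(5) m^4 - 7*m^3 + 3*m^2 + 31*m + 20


(1) = (t - 5)*(t + 5)
(2) = (r - 5*sqrt(2))*(r + sqrt(2))*(sqrt(2)*r + sqrt(2))
(3) = p^2 + 6*p - 7
(4) = x^3 + x^2 - x - 1
(5) = (m - 5)*(m - 4)*(m + 1)^2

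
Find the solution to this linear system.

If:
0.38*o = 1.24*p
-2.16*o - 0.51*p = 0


Then:
o = 0.00
p = 0.00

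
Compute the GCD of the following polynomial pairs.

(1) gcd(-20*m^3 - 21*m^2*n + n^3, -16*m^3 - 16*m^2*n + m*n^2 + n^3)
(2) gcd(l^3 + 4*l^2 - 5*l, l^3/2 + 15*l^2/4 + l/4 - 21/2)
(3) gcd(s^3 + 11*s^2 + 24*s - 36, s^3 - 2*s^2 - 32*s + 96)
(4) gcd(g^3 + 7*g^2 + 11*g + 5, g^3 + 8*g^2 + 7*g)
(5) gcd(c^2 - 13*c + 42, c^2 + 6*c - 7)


(1) = gcd((-5*m + n)*(m + n)*(4*m + n), (-4*m + n)*(m + n)*(4*m + n)) = 4*m^2 + 5*m*n + n^2
(2) = 1
(3) = gcd((s - 1)*(s + 6)^2, (s - 4)^2*(s + 6)) = s + 6
(4) = g + 1
(5) = gcd((c - 7)*(c - 6), (c - 1)*(c + 7)) = 1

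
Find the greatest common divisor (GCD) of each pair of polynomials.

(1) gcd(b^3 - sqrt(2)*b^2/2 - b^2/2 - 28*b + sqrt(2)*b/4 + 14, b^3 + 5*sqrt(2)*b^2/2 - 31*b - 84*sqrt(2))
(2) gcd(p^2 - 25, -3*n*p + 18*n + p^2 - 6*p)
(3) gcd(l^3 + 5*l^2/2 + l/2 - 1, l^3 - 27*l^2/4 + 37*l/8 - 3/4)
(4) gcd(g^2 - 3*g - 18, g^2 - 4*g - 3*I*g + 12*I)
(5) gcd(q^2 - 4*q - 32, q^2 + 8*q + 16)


(1) = b^2 - sqrt(2)*b/2 - 28
(2) = gcd((p - 5)*(p + 5), (-3*n + p)*(p - 6)) = 1
(3) = gcd((l - 1/2)*(l + 1)*(l + 2), (l - 6)*(l - 1/2)*(l - 1/4)) = l - 1/2
(4) = gcd((g - 6)*(g + 3), (g - 4)*(g - 3*I)) = 1
(5) = gcd((q - 8)*(q + 4), (q + 4)^2) = q + 4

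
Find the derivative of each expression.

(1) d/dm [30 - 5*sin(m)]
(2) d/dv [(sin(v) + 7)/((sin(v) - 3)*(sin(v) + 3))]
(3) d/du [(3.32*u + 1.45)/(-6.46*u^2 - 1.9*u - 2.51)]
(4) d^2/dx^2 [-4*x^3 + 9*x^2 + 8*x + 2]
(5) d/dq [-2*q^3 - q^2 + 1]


(1) = -5*cos(m)
(2) = (-14*sin(v) + cos(v)^2 - 10)*cos(v)/((sin(v) - 3)^2*(sin(v) + 3)^2)
(3) = (21.4472*u^2 + 18.734*u - 5.5782)/(41.7316*u^4 + 24.548*u^3 + 36.0392*u^2 + 9.538*u + 6.3001)
(4) = 18 - 24*x
(5) = 2*q*(-3*q - 1)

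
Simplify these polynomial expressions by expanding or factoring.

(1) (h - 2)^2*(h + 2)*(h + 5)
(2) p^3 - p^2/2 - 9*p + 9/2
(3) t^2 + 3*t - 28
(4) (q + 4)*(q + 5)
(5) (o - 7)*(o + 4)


(1) = h^4 + 3*h^3 - 14*h^2 - 12*h + 40
(2) = (p - 3)*(p - 1/2)*(p + 3)
(3) = (t - 4)*(t + 7)
(4) = q^2 + 9*q + 20
(5) = o^2 - 3*o - 28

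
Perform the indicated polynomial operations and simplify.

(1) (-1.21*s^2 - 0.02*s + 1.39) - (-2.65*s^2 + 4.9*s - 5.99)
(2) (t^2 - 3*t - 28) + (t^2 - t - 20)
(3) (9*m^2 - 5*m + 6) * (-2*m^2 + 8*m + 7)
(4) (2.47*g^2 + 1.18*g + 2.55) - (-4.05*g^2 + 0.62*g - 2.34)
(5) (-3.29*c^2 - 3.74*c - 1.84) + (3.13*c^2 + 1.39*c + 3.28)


(1) = 1.44*s^2 - 4.92*s + 7.38
(2) = 2*t^2 - 4*t - 48
(3) = -18*m^4 + 82*m^3 + 11*m^2 + 13*m + 42
(4) = 6.52*g^2 + 0.56*g + 4.89
(5) = -0.16*c^2 - 2.35*c + 1.44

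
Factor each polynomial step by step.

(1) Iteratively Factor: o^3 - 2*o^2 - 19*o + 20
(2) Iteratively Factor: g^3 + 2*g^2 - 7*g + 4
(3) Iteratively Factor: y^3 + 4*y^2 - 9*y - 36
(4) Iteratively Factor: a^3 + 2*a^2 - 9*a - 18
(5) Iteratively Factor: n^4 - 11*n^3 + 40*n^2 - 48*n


(1) = (o - 5)*(o^2 + 3*o - 4) = (o - 5)*(o + 4)*(o - 1)
(2) = (g - 1)*(g^2 + 3*g - 4) = (g - 1)*(g + 4)*(g - 1)
(3) = (y - 3)*(y^2 + 7*y + 12) = (y - 3)*(y + 4)*(y + 3)
(4) = (a - 3)*(a^2 + 5*a + 6) = (a - 3)*(a + 3)*(a + 2)
(5) = (n)*(n^3 - 11*n^2 + 40*n - 48) = n*(n - 3)*(n^2 - 8*n + 16) = n*(n - 4)*(n - 3)*(n - 4)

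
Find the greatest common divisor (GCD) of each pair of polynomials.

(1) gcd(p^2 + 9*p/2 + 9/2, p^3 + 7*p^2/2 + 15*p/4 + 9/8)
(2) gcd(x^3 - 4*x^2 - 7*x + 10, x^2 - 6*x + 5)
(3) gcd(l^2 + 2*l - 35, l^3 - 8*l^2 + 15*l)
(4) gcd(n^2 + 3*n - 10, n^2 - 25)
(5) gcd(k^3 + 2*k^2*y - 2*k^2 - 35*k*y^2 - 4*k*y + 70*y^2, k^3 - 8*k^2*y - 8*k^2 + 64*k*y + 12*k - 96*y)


(1) = p + 3/2
(2) = gcd((x - 5)*(x - 1)*(x + 2), (x - 5)*(x - 1)) = x^2 - 6*x + 5
(3) = gcd((l - 5)*(l + 7), l*(l - 5)*(l - 3)) = l - 5
(4) = gcd((n - 2)*(n + 5), (n - 5)*(n + 5)) = n + 5
(5) = gcd((k - 2)*(k - 5*y)*(k + 7*y), (k - 6)*(k - 2)*(k - 8*y)) = k - 2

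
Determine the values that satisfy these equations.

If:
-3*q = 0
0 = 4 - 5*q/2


Then:
No Solution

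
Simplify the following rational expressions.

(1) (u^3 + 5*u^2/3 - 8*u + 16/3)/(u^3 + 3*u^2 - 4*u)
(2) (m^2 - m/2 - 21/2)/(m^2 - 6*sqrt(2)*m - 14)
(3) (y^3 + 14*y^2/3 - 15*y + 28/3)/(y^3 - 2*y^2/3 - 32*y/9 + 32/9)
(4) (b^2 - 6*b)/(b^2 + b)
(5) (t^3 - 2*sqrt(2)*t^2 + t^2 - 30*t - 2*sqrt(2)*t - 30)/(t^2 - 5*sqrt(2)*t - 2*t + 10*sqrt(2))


(1) = (3*u - 4)/(3*u)
(2) = (2*m^2 - m - 21)/(2*m^2 - 12*sqrt(2)*m - 28)
(3) = (3*y^2 + 18*y - 21)/(3*y^2 + 2*y - 8)
(4) = (b - 6)/(b + 1)
(5) = (t^2 + t*(1 + 3*sqrt(2)) + 3*sqrt(2))/(t - 2)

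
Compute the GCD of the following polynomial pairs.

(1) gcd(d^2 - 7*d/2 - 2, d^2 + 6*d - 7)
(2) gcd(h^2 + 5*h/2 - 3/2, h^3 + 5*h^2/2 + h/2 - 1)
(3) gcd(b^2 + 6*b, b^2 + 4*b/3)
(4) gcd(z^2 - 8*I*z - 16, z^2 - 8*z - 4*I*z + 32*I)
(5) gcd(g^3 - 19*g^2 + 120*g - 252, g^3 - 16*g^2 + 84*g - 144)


(1) = 1
(2) = h - 1/2
(3) = b
(4) = gcd((z - 4*I)^2, (z - 8)*(z - 4*I)) = z - 4*I
(5) = g^2 - 12*g + 36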